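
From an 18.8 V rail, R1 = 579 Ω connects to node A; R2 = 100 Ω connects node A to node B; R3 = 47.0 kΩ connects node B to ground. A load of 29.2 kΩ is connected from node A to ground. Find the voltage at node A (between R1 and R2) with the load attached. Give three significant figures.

Below node A the series string R2+R3 = 47100 Ω sits in parallel with the 29200 Ω load: 18030 Ω.
V_A = 18.8 × 18030/(579 + 18030) = 18.2 V.

V ≈ 18.2 V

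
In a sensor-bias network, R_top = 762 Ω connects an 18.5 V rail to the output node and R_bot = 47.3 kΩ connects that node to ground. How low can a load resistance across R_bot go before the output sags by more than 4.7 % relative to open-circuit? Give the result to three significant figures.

R_L(min) ≈ 15.2 kΩ

Output resistance R_th = R_top‖R_bot = (762 × 47300)/48060 = 749.9 Ω.
The fractional drop is R_th/(R_th + R_L); requiring this ≤ 0.0470 gives R_L ≥ R_th(1/0.0470 − 1) = 749.9 × 20.28 = 15.2 kΩ.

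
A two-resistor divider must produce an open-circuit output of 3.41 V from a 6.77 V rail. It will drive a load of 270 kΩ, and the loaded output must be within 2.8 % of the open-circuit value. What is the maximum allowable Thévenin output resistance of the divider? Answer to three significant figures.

R_th ≤ 7.78 kΩ

Loading drop = R_th/(R_th + R_L) ≤ 0.0280, so R_th ≤ R_L · ε/(1−ε) = 270 kΩ × 0.0280/0.9720 = 7.78 kΩ.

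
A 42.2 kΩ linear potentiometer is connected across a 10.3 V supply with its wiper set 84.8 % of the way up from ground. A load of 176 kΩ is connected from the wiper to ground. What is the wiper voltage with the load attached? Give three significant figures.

V ≈ 8.47 V

The wiper splits the pot into (1−α)R = 6.414 kΩ above and αR = 35.79 kΩ below.
Lower section ‖ load = 29.74 kΩ.
V_wiper = 10.3 × 29.74/(6.414 + 29.74) = 8.47 V.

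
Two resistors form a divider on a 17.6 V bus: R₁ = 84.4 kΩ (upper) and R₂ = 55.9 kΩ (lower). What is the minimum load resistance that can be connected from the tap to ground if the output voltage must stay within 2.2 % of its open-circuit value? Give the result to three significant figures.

Output resistance R_th = R₁‖R₂ = (84.4 × 55.9)/140.3 = 33.63 kΩ.
The fractional drop is R_th/(R_th + R_L); requiring this ≤ 0.0220 gives R_L ≥ R_th(1/0.0220 − 1) = 33.63 × 44.45 = 1.49 MΩ.

R_L(min) ≈ 1.49 MΩ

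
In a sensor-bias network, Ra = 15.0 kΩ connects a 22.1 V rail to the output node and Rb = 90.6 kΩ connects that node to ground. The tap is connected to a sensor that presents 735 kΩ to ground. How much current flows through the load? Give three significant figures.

I_L ≈ 0.0254 mA

Rb‖R_L = 80.66 kΩ; V_out = 22.1 × 80.66/95.66 = 18.63 V.
I_L = V_out / R_L = 18.63 / 735 kΩ = 0.0254 mA.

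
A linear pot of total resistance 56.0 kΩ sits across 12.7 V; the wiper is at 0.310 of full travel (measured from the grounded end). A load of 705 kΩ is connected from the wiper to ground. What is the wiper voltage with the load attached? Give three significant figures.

The wiper splits the pot into (1−α)R = 38.64 kΩ above and αR = 17.36 kΩ below.
Lower section ‖ load = 16.94 kΩ.
V_wiper = 12.7 × 16.94/(38.64 + 16.94) = 3.87 V.

V ≈ 3.87 V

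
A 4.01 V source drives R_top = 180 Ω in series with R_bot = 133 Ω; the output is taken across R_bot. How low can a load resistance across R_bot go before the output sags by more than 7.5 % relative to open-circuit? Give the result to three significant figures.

R_L(min) ≈ 943 Ω

Output resistance R_th = R_top‖R_bot = (180 × 133)/313.0 = 76.49 Ω.
The fractional drop is R_th/(R_th + R_L); requiring this ≤ 0.0750 gives R_L ≥ R_th(1/0.0750 − 1) = 76.49 × 12.33 = 943 Ω.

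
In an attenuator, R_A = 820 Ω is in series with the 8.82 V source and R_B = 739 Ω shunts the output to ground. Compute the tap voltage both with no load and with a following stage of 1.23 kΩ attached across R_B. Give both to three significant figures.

Open-circuit: V = 8.82 × 739/(820 + 739) = 4.18 V.
With the load, R_B becomes R_B‖R_L = 461.6 Ω, so V = 8.82 × 461.6/1282 = 3.18 V.

Unloaded: 4.18 V; loaded: 3.18 V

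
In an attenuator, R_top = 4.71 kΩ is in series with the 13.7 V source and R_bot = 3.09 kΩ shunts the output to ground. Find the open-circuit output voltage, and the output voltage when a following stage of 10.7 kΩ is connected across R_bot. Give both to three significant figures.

Unloaded: 5.43 V; loaded: 4.62 V

Open-circuit: V = 13.7 × 3.09/(4.71 + 3.09) = 5.43 V.
With the load, R_bot becomes R_bot‖R_L = 2.398 kΩ, so V = 13.7 × 2.398/7.108 = 4.62 V.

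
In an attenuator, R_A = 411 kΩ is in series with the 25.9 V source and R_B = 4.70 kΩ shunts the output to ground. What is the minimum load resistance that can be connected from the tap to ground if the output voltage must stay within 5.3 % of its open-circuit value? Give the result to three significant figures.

R_L(min) ≈ 83.0 kΩ

Output resistance R_th = R_A‖R_B = (411 × 4.70)/415.7 = 4.647 kΩ.
The fractional drop is R_th/(R_th + R_L); requiring this ≤ 0.0530 gives R_L ≥ R_th(1/0.0530 − 1) = 4.647 × 17.87 = 83.0 kΩ.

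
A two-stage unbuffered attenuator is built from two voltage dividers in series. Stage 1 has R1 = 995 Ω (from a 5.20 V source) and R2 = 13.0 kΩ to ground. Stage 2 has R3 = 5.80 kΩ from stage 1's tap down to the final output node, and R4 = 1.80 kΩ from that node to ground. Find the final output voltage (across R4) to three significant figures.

V_out ≈ 1.02 V

Stage 2 presents R3+R4 = 7600 Ω as a load on stage 1's tap.
Stage 1's lower leg becomes R2‖(R3+R4) = 4796 Ω, so V_mid = 5.20 × 4796/5791 = 4.307 V.
Stage 2 is itself unloaded: V_out = V_mid × R4/(R3+R4) = 4.307 × 1800/7600 = 1.02 V.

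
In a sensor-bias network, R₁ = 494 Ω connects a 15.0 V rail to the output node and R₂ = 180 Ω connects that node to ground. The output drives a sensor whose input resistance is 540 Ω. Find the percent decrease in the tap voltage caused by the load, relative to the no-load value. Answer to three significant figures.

The divider's output (Thévenin) resistance is R₁‖R₂ = 131.9 Ω.
Fractional drop under load = R_th/(R_th + R_L) = 131.9 / (131.9 + 540) = 0.1963.
So the output falls by 19.6 %.

19.6 %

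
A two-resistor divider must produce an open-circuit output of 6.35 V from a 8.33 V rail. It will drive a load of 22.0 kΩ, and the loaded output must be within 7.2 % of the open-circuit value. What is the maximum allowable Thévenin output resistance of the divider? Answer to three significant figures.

Loading drop = R_th/(R_th + R_L) ≤ 0.0720, so R_th ≤ R_L · ε/(1−ε) = 22.0 kΩ × 0.0720/0.9280 = 1.71 kΩ.
(Any R1, R2 with R2/(R1+R2) = 0.762 and R1‖R2 ≤ 1.71 kΩ will meet the spec.)

R_th ≤ 1.71 kΩ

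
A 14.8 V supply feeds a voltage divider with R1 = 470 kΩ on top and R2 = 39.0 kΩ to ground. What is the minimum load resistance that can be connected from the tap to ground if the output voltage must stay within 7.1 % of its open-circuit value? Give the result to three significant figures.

Output resistance R_th = R1‖R2 = (470 × 39.0)/509.0 = 36.01 kΩ.
The fractional drop is R_th/(R_th + R_L); requiring this ≤ 0.0710 gives R_L ≥ R_th(1/0.0710 − 1) = 36.01 × 13.08 = 471 kΩ.

R_L(min) ≈ 471 kΩ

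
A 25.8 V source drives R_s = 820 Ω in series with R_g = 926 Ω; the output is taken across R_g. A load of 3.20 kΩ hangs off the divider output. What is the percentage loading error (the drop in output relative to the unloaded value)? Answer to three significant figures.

Unloaded V = 25.8 × 926/1746 = 13.683 V.
Loaded: R_g‖R_L = 718.2 Ω, giving V = 25.8 × 718.2/1538 = 12.046 V.
Drop = (13.683 − 12.046) / 13.683 = 12.0 %.

12.0 %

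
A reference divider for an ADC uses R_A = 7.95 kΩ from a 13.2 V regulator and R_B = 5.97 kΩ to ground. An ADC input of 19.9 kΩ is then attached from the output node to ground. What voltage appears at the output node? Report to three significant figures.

V_out ≈ 4.83 V

The load sits in parallel with R_B: R_B‖R_L = (5.97 × 19.9) / (5.97 + 19.9) = 4.592 kΩ.
V_out = 13.2 × 4.592 / (7.95 + 4.592) = 13.2 × 4.592/12.54 = 4.83 V.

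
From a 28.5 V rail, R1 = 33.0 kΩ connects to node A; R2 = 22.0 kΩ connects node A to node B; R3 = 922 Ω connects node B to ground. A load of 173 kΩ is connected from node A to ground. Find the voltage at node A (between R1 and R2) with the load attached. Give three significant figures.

V ≈ 10.8 V

Below node A the series string R2+R3 = 22920 Ω sits in parallel with the 173000 Ω load: 20240 Ω.
V_A = 28.5 × 20240/(33000 + 20240) = 10.8 V.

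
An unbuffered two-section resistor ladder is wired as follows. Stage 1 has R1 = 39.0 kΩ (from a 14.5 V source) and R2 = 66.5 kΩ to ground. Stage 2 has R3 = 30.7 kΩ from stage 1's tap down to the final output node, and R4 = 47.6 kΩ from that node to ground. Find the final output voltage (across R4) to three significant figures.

Stage 2 presents R3+R4 = 78.30 kΩ as a load on stage 1's tap.
Stage 1's lower leg becomes R2‖(R3+R4) = 35.96 kΩ, so V_mid = 14.5 × 35.96/74.96 = 6.956 V.
Stage 2 is itself unloaded: V_out = V_mid × R4/(R3+R4) = 6.956 × 47.6/78.30 = 4.23 V.

V_out ≈ 4.23 V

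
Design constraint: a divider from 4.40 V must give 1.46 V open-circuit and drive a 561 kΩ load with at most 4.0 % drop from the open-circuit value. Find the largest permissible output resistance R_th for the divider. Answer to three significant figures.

R_th ≤ 23.4 kΩ

Loading drop = R_th/(R_th + R_L) ≤ 0.0400, so R_th ≤ R_L · ε/(1−ε) = 561 kΩ × 0.0400/0.9600 = 23.4 kΩ.
(Any R1, R2 with R2/(R1+R2) = 0.332 and R1‖R2 ≤ 23.4 kΩ will meet the spec.)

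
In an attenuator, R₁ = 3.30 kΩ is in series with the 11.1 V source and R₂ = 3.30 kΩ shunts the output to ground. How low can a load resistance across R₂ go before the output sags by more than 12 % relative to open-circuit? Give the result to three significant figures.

Output resistance R_th = R₁‖R₂ = (3.30 × 3.30)/6.600 = 1.650 kΩ.
The fractional drop is R_th/(R_th + R_L); requiring this ≤ 0.120 gives R_L ≥ R_th(1/0.120 − 1) = 1.650 × 7.333 = 12.1 kΩ.

R_L(min) ≈ 12.1 kΩ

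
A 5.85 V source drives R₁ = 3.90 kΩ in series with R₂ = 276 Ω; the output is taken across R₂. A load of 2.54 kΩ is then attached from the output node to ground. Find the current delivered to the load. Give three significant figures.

I_L ≈ 0.138 mA

R₂‖R_L = 248.9 Ω; V_out = 5.85 × 248.9/4149 = 0.3510 V.
I_L = V_out / R_L = 0.3510 / 2.54 kΩ = 0.138 mA.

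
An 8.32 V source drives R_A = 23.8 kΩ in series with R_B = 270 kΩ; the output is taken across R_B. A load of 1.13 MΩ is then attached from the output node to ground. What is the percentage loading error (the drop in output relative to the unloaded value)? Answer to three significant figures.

1.90 %

The divider's output (Thévenin) resistance is R_A‖R_B = 21.87 kΩ.
Fractional drop under load = R_th/(R_th + R_L) = 21.87 / (21.87 + 1130) = 0.01899.
So the output falls by 1.90 %.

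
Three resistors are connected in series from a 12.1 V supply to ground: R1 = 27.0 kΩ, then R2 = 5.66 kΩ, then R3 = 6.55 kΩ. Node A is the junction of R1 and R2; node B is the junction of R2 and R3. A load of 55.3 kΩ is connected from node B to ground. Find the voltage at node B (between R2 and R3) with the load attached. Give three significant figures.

At node B, R3 is in parallel with the load: R3‖R_L = 5.856 kΩ.
Below node A the resistance is R2 + (R3‖R_L) = 11.52 kΩ, so V_A = 12.1 × 11.52/38.52 = 3.618 V.
Then V_B = V_A × (R3‖R_L)/(R2 + R3‖R_L) = 3.618 × 5.856/11.52 = 1.84 V.

V ≈ 1.84 V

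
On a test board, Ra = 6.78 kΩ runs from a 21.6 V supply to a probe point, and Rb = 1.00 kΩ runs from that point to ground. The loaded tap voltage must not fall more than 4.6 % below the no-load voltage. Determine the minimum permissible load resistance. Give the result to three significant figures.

R_L(min) ≈ 18.1 kΩ

Output resistance R_th = Ra‖Rb = (6780 × 1000)/7780 = 871.5 Ω.
The fractional drop is R_th/(R_th + R_L); requiring this ≤ 0.0460 gives R_L ≥ R_th(1/0.0460 − 1) = 871.5 × 20.74 = 18.1 kΩ.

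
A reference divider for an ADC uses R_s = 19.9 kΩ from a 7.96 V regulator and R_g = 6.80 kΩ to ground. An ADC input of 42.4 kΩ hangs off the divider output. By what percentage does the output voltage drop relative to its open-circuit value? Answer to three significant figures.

10.7 %

The divider's output (Thévenin) resistance is R_s‖R_g = 5.068 kΩ.
Fractional drop under load = R_th/(R_th + R_L) = 5.068 / (5.068 + 42.4) = 0.1068.
So the output falls by 10.7 %.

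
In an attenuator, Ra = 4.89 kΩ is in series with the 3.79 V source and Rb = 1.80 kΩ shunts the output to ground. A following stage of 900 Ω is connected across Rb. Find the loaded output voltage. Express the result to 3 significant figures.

V_out ≈ 0.414 V

The load sits in parallel with Rb: Rb‖R_L = (1800 × 900) / (1800 + 900) = 600.0 Ω.
V_out = 3.79 × 600.0 / (4890 + 600.0) = 3.79 × 600.0/5490 = 0.414 V.
(Unloaded it would have been 1.02 V.)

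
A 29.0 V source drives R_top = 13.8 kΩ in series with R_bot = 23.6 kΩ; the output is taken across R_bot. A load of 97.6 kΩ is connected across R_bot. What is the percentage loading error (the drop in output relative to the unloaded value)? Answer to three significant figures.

The divider's output (Thévenin) resistance is R_top‖R_bot = 8.708 kΩ.
Fractional drop under load = R_th/(R_th + R_L) = 8.708 / (8.708 + 97.6) = 0.08191.
So the output falls by 8.19 %.

8.19 %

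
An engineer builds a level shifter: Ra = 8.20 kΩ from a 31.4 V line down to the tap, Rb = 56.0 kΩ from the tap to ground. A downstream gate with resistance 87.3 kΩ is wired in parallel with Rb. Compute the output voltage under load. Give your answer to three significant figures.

V_out ≈ 25.3 V

The load sits in parallel with Rb: Rb‖R_L = (56.0 × 87.3) / (56.0 + 87.3) = 34.12 kΩ.
V_out = 31.4 × 34.12 / (8.20 + 34.12) = 31.4 × 34.12/42.32 = 25.3 V.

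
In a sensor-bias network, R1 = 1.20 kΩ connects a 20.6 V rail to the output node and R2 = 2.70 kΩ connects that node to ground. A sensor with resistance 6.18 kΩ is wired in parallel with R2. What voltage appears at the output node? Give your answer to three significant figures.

The load sits in parallel with R2: R2‖R_L = (2.70 × 6.18) / (2.70 + 6.18) = 1.879 kΩ.
V_out = 20.6 × 1.879 / (1.20 + 1.879) = 20.6 × 1.879/3.079 = 12.6 V.

V_out ≈ 12.6 V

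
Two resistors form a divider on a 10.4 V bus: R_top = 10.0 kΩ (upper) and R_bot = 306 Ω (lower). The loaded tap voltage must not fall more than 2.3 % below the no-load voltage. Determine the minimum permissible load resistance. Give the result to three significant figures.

Output resistance R_th = R_top‖R_bot = (10000 × 306)/10310 = 296.9 Ω.
The fractional drop is R_th/(R_th + R_L); requiring this ≤ 0.0230 gives R_L ≥ R_th(1/0.0230 − 1) = 296.9 × 42.48 = 12.6 kΩ.

R_L(min) ≈ 12.6 kΩ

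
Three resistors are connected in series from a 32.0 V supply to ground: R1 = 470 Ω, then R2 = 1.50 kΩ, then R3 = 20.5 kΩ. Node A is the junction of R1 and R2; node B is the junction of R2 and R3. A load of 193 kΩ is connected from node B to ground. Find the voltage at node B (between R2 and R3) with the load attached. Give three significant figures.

At node B, R3 is in parallel with the load: R3‖R_L = 18530 Ω.
Below node A the resistance is R2 + (R3‖R_L) = 20030 Ω, so V_A = 32.0 × 20030/20500 = 31.27 V.
Then V_B = V_A × (R3‖R_L)/(R2 + R3‖R_L) = 31.27 × 18530/20030 = 28.9 V.

V ≈ 28.9 V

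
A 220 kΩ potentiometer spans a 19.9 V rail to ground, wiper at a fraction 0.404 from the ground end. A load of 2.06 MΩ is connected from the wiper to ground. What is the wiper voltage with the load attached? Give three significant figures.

The wiper splits the pot into (1−α)R = 131.1 kΩ above and αR = 88.88 kΩ below.
Lower section ‖ load = 85.20 kΩ.
V_wiper = 19.9 × 85.20/(131.1 + 85.20) = 7.84 V.

V ≈ 7.84 V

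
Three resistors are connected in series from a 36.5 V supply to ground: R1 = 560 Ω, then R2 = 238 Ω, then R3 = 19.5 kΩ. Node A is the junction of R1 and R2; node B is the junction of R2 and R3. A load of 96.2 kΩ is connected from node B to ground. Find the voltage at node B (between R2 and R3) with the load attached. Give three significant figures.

At node B, R3 is in parallel with the load: R3‖R_L = 16210 Ω.
Below node A the resistance is R2 + (R3‖R_L) = 16450 Ω, so V_A = 36.5 × 16450/17010 = 35.30 V.
Then V_B = V_A × (R3‖R_L)/(R2 + R3‖R_L) = 35.30 × 16210/16450 = 34.8 V.

V ≈ 34.8 V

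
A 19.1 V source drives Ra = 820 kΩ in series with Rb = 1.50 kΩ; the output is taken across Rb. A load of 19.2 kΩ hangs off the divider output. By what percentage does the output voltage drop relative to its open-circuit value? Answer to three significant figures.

The divider's output (Thévenin) resistance is Ra‖Rb = 1.497 kΩ.
Fractional drop under load = R_th/(R_th + R_L) = 1.497 / (1.497 + 19.2) = 0.07234.
So the output falls by 7.23 %.

7.23 %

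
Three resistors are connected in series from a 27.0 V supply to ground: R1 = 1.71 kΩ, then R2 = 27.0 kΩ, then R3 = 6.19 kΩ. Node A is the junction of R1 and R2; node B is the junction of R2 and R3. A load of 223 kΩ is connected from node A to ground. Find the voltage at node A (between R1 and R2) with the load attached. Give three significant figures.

V ≈ 25.5 V

Below node A the series string R2+R3 = 33.19 kΩ sits in parallel with the 223 kΩ load: 28.89 kΩ.
V_A = 27.0 × 28.89/(1.71 + 28.89) = 25.5 V.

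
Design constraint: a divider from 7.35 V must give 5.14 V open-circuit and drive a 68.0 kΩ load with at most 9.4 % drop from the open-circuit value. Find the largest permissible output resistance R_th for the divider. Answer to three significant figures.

R_th ≤ 7.06 kΩ

Loading drop = R_th/(R_th + R_L) ≤ 0.0940, so R_th ≤ R_L · ε/(1−ε) = 68.0 kΩ × 0.0940/0.9060 = 7.06 kΩ.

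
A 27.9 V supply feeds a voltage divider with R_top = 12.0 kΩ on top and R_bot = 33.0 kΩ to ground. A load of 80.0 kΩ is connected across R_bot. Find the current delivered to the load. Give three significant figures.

R_bot‖R_L = 23.36 kΩ; V_out = 27.9 × 23.36/35.36 = 18.43 V.
I_L = V_out / R_L = 18.43 / 80.0 kΩ = 0.230 mA.

I_L ≈ 0.230 mA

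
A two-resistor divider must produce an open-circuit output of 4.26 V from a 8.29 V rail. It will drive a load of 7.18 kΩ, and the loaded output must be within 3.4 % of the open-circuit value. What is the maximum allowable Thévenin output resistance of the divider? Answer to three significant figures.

R_th ≤ 253 Ω

Loading drop = R_th/(R_th + R_L) ≤ 0.0340, so R_th ≤ R_L · ε/(1−ε) = 7.18 kΩ × 0.0340/0.9660 = 253 Ω.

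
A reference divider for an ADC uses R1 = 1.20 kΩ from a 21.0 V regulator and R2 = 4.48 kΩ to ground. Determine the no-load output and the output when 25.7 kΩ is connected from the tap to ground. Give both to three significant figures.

Open-circuit: V = 21.0 × 4.48/(1.20 + 4.48) = 16.6 V.
With the load, R2 becomes R2‖R_L = 3.815 kΩ, so V = 21.0 × 3.815/5.015 = 16.0 V.

Unloaded: 16.6 V; loaded: 16.0 V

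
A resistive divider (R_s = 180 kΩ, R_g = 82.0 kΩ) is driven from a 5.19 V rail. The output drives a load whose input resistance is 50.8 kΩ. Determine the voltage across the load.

The load sits in parallel with R_g: R_g‖R_L = (82.0 × 50.8) / (82.0 + 50.8) = 31.37 kΩ.
V_out = 5.19 × 31.37 / (180 + 31.37) = 5.19 × 31.37/211.4 = 0.770 V.

V_out ≈ 0.770 V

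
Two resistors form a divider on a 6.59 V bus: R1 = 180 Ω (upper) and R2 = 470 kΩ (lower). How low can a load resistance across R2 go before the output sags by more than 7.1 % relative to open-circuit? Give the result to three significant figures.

Output resistance R_th = R1‖R2 = (180 × 470000)/470200 = 179.9 Ω.
The fractional drop is R_th/(R_th + R_L); requiring this ≤ 0.0710 gives R_L ≥ R_th(1/0.0710 − 1) = 179.9 × 13.08 = 2.35 kΩ.

R_L(min) ≈ 2.35 kΩ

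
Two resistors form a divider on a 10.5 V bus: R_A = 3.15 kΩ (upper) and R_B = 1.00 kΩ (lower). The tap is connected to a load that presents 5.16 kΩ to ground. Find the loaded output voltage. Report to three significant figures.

The load sits in parallel with R_B: R_B‖R_L = (1.00 × 5.16) / (1.00 + 5.16) = 0.8377 kΩ.
V_out = 10.5 × 0.8377 / (3.15 + 0.8377) = 10.5 × 0.8377/3.988 = 2.21 V.
(Unloaded it would have been 2.53 V.)

V_out ≈ 2.21 V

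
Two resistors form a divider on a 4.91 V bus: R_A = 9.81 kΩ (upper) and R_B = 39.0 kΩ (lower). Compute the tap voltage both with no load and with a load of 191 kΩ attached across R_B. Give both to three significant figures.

Open-circuit: V = 4.91 × 39.0/(9.81 + 39.0) = 3.92 V.
With the load, R_B becomes R_B‖R_L = 32.39 kΩ, so V = 4.91 × 32.39/42.20 = 3.77 V.

Unloaded: 3.92 V; loaded: 3.77 V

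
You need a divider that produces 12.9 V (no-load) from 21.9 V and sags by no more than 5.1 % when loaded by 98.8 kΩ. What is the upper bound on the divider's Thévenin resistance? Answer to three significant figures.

Loading drop = R_th/(R_th + R_L) ≤ 0.0510, so R_th ≤ R_L · ε/(1−ε) = 98.8 kΩ × 0.0510/0.9490 = 5.31 kΩ.

R_th ≤ 5.31 kΩ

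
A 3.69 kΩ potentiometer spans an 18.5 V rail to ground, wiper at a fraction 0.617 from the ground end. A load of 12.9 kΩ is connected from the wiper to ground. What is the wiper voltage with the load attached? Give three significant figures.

The wiper splits the pot into (1−α)R = 1.413 kΩ above and αR = 2.277 kΩ below.
Lower section ‖ load = 1.935 kΩ.
V_wiper = 18.5 × 1.935/(1.413 + 1.935) = 10.7 V.

V ≈ 10.7 V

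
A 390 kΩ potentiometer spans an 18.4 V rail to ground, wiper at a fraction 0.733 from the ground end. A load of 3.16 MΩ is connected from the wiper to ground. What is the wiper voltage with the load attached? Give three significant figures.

The wiper splits the pot into (1−α)R = 104.1 kΩ above and αR = 285.9 kΩ below.
Lower section ‖ load = 262.2 kΩ.
V_wiper = 18.4 × 262.2/(104.1 + 262.2) = 13.2 V.

V ≈ 13.2 V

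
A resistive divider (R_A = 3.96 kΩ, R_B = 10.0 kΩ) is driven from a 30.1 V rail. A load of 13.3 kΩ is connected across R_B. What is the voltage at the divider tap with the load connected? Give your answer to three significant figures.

The load sits in parallel with R_B: R_B‖R_L = (10.0 × 13.3) / (10.0 + 13.3) = 5.708 kΩ.
V_out = 30.1 × 5.708 / (3.96 + 5.708) = 30.1 × 5.708/9.668 = 17.8 V.

V_out ≈ 17.8 V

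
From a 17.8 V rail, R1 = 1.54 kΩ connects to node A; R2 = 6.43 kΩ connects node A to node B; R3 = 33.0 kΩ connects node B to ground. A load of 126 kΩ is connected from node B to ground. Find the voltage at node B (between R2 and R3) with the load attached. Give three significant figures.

V ≈ 13.6 V

At node B, R3 is in parallel with the load: R3‖R_L = 26.15 kΩ.
Below node A the resistance is R2 + (R3‖R_L) = 32.58 kΩ, so V_A = 17.8 × 32.58/34.12 = 17.00 V.
Then V_B = V_A × (R3‖R_L)/(R2 + R3‖R_L) = 17.00 × 26.15/32.58 = 13.6 V.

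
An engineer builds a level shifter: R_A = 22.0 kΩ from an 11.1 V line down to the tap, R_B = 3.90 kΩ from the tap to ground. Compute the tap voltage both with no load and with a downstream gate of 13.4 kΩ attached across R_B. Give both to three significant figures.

Unloaded: 1.67 V; loaded: 1.34 V

Open-circuit: V = 11.1 × 3.90/(22.0 + 3.90) = 1.67 V.
With the load, R_B becomes R_B‖R_L = 3.021 kΩ, so V = 11.1 × 3.021/25.02 = 1.34 V.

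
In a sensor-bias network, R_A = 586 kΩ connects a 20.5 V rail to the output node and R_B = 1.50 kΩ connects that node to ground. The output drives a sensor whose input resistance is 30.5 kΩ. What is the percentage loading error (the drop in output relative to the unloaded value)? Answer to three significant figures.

The divider's output (Thévenin) resistance is R_A‖R_B = 1.496 kΩ.
Fractional drop under load = R_th/(R_th + R_L) = 1.496 / (1.496 + 30.5) = 0.04676.
So the output falls by 4.68 %.

4.68 %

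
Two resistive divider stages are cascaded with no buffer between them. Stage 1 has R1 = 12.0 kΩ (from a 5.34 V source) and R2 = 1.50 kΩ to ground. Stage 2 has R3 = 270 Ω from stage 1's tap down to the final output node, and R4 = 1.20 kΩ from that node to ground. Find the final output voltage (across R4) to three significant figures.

Stage 2 presents R3+R4 = 1470 Ω as a load on stage 1's tap.
Stage 1's lower leg becomes R2‖(R3+R4) = 742.4 Ω, so V_mid = 5.34 × 742.4/12740 = 0.3111 V.
Stage 2 is itself unloaded: V_out = V_mid × R4/(R3+R4) = 0.3111 × 1200/1470 = 0.254 V.

V_out ≈ 0.254 V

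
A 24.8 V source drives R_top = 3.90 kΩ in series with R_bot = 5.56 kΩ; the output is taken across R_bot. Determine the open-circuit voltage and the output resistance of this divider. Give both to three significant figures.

V_th is the open-circuit tap voltage: 24.8 × 5.56/(3.90 + 5.56) = 14.6 V.
With the supply zeroed, R_top and R_bot appear in parallel from the tap: R_th = R_top‖R_bot = (3.90 × 5.56)/9.460 = 2.29 kΩ.

V_th = 14.6 V, R_th = 2.29 kΩ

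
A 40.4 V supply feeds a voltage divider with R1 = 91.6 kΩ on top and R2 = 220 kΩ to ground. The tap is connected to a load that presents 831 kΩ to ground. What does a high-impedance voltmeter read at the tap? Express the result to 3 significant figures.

The load sits in parallel with R2: R2‖R_L = (220 × 831) / (220 + 831) = 173.9 kΩ.
V_out = 40.4 × 173.9 / (91.6 + 173.9) = 40.4 × 173.9/265.5 = 26.5 V.

V_out ≈ 26.5 V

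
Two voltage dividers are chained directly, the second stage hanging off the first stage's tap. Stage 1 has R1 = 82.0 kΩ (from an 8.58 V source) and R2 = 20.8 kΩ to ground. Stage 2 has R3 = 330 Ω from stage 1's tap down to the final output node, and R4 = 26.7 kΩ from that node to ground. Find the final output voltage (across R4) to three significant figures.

Stage 2 presents R3+R4 = 27030 Ω as a load on stage 1's tap.
Stage 1's lower leg becomes R2‖(R3+R4) = 11750 Ω, so V_mid = 8.58 × 11750/93750 = 1.076 V.
Stage 2 is itself unloaded: V_out = V_mid × R4/(R3+R4) = 1.076 × 26700/27030 = 1.06 V.

V_out ≈ 1.06 V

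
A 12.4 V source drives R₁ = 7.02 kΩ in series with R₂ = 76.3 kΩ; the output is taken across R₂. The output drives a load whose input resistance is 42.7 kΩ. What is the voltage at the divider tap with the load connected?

V_out ≈ 9.87 V

The load sits in parallel with R₂: R₂‖R_L = (76.3 × 42.7) / (76.3 + 42.7) = 27.38 kΩ.
V_out = 12.4 × 27.38 / (7.02 + 27.38) = 12.4 × 27.38/34.40 = 9.87 V.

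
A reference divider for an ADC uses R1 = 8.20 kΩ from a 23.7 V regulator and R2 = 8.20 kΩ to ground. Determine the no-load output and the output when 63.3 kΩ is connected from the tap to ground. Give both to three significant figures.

Unloaded: 11.8 V; loaded: 11.1 V

Open-circuit: V = 23.7 × 8.20/(8.20 + 8.20) = 11.8 V.
With the load, R2 becomes R2‖R_L = 7.260 kΩ, so V = 23.7 × 7.260/15.46 = 11.1 V.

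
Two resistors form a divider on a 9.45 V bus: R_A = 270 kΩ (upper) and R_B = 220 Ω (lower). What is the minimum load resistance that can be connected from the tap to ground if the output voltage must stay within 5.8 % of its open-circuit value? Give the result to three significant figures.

Output resistance R_th = R_A‖R_B = (270000 × 220)/270200 = 219.8 Ω.
The fractional drop is R_th/(R_th + R_L); requiring this ≤ 0.0580 gives R_L ≥ R_th(1/0.0580 − 1) = 219.8 × 16.24 = 3.57 kΩ.

R_L(min) ≈ 3.57 kΩ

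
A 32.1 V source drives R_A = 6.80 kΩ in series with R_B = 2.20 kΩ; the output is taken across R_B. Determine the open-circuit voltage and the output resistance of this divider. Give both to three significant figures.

V_th is the open-circuit tap voltage: 32.1 × 2.20/(6.80 + 2.20) = 7.85 V.
With the supply zeroed, R_A and R_B appear in parallel from the tap: R_th = R_A‖R_B = (6.80 × 2.20)/9.000 = 1.66 kΩ.

V_th = 7.85 V, R_th = 1.66 kΩ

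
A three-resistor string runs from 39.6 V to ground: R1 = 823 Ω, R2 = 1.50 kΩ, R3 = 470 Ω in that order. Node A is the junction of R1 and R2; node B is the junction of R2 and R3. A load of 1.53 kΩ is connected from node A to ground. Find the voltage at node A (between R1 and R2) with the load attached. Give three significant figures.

Below node A the series string R2+R3 = 1970 Ω sits in parallel with the 1530 Ω load: 861.2 Ω.
V_A = 39.6 × 861.2/(823 + 861.2) = 20.2 V.

V ≈ 20.2 V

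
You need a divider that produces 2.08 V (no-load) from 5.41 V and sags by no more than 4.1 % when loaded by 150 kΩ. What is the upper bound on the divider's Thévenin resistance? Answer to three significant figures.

Loading drop = R_th/(R_th + R_L) ≤ 0.0410, so R_th ≤ R_L · ε/(1−ε) = 150 kΩ × 0.0410/0.9590 = 6.41 kΩ.

R_th ≤ 6.41 kΩ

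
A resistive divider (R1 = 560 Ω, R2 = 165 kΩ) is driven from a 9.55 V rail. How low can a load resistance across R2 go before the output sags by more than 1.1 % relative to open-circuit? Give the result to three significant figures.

R_L(min) ≈ 50.2 kΩ

Output resistance R_th = R1‖R2 = (560 × 165000)/165600 = 558.1 Ω.
The fractional drop is R_th/(R_th + R_L); requiring this ≤ 0.0110 gives R_L ≥ R_th(1/0.0110 − 1) = 558.1 × 89.91 = 50.2 kΩ.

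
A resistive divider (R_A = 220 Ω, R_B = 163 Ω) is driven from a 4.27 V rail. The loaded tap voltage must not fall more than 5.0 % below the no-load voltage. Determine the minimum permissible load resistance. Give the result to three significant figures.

Output resistance R_th = R_A‖R_B = (220 × 163)/383.0 = 93.63 Ω.
The fractional drop is R_th/(R_th + R_L); requiring this ≤ 0.0500 gives R_L ≥ R_th(1/0.0500 − 1) = 93.63 × 19.00 = 1.78 kΩ.

R_L(min) ≈ 1.78 kΩ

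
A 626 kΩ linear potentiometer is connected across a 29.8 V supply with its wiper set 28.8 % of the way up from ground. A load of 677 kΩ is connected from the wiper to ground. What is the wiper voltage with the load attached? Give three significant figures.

V ≈ 7.21 V

The wiper splits the pot into (1−α)R = 445.7 kΩ above and αR = 180.3 kΩ below.
Lower section ‖ load = 142.4 kΩ.
V_wiper = 29.8 × 142.4/(445.7 + 142.4) = 7.21 V.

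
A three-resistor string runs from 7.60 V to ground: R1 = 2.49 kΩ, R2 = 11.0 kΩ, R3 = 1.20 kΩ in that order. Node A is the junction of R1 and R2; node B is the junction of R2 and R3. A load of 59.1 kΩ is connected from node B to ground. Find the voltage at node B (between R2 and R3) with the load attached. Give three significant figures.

V ≈ 0.609 V

At node B, R3 is in parallel with the load: R3‖R_L = 1.176 kΩ.
Below node A the resistance is R2 + (R3‖R_L) = 12.18 kΩ, so V_A = 7.60 × 12.18/14.67 = 6.310 V.
Then V_B = V_A × (R3‖R_L)/(R2 + R3‖R_L) = 6.310 × 1.176/12.18 = 0.609 V.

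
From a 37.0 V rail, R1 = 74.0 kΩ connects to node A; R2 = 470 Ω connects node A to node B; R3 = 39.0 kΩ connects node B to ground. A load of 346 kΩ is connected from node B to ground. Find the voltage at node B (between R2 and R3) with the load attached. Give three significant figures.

V ≈ 11.8 V

At node B, R3 is in parallel with the load: R3‖R_L = 35050 Ω.
Below node A the resistance is R2 + (R3‖R_L) = 35520 Ω, so V_A = 37.0 × 35520/109500 = 12.00 V.
Then V_B = V_A × (R3‖R_L)/(R2 + R3‖R_L) = 12.00 × 35050/35520 = 11.8 V.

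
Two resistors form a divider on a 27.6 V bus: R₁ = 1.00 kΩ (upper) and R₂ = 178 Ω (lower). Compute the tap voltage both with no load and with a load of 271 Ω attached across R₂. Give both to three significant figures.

Unloaded: 4.17 V; loaded: 2.68 V

Open-circuit: V = 27.6 × 178/(1000 + 178) = 4.17 V.
With the load, R₂ becomes R₂‖R_L = 107.4 Ω, so V = 27.6 × 107.4/1107 = 2.68 V.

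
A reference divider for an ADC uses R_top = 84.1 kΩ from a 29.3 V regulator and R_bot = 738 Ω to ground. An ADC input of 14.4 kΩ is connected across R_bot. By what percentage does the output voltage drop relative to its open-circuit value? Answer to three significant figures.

4.83 %

The divider's output (Thévenin) resistance is R_top‖R_bot = 731.6 Ω.
Fractional drop under load = R_th/(R_th + R_L) = 731.6 / (731.6 + 14400) = 0.04835.
So the output falls by 4.83 %.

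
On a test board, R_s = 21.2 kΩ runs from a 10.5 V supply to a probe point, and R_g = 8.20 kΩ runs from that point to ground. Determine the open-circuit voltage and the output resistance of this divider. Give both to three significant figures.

V_th = 2.93 V, R_th = 5.91 kΩ

V_th is the open-circuit tap voltage: 10.5 × 8.20/(21.2 + 8.20) = 2.93 V.
With the supply zeroed, R_s and R_g appear in parallel from the tap: R_th = R_s‖R_g = (21.2 × 8.20)/29.40 = 5.91 kΩ.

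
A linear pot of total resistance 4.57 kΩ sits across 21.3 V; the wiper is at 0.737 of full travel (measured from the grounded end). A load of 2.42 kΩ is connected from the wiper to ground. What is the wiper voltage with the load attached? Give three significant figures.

V ≈ 11.5 V

The wiper splits the pot into (1−α)R = 1.202 kΩ above and αR = 3.368 kΩ below.
Lower section ‖ load = 1.408 kΩ.
V_wiper = 21.3 × 1.408/(1.202 + 1.408) = 11.5 V.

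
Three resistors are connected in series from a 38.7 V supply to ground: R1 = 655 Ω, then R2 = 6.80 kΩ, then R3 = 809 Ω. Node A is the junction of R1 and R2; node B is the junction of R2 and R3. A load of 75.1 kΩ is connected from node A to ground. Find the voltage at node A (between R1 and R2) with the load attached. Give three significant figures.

Below node A the series string R2+R3 = 7609 Ω sits in parallel with the 75100 Ω load: 6909 Ω.
V_A = 38.7 × 6909/(655 + 6909) = 35.3 V.

V ≈ 35.3 V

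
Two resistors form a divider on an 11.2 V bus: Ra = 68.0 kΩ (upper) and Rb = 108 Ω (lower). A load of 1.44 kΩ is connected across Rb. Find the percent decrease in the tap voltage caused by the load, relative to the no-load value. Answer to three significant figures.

6.97 %

The divider's output (Thévenin) resistance is Ra‖Rb = 107.8 Ω.
Fractional drop under load = R_th/(R_th + R_L) = 107.8 / (107.8 + 1440) = 0.06966.
So the output falls by 6.97 %.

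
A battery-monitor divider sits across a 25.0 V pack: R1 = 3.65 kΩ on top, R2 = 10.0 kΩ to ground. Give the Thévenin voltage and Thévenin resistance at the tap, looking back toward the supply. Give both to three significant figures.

V_th = 18.3 V, R_th = 2.67 kΩ

V_th is the open-circuit tap voltage: 25.0 × 10.0/(3.65 + 10.0) = 18.3 V.
With the supply zeroed, R1 and R2 appear in parallel from the tap: R_th = R1‖R2 = (3.65 × 10.0)/13.65 = 2.67 kΩ.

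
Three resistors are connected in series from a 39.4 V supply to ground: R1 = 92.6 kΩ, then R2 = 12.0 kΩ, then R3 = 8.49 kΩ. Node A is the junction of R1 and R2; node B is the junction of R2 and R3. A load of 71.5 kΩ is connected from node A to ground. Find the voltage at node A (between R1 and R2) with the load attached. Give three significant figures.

V ≈ 5.78 V

Below node A the series string R2+R3 = 20.49 kΩ sits in parallel with the 71.5 kΩ load: 15.93 kΩ.
V_A = 39.4 × 15.93/(92.6 + 15.93) = 5.78 V.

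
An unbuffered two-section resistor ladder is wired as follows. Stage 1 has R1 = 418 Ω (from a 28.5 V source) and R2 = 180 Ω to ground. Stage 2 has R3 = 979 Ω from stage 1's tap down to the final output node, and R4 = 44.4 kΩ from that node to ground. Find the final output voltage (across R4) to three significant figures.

Stage 2 presents R3+R4 = 45380 Ω as a load on stage 1's tap.
Stage 1's lower leg becomes R2‖(R3+R4) = 179.3 Ω, so V_mid = 28.5 × 179.3/597.3 = 8.555 V.
Stage 2 is itself unloaded: V_out = V_mid × R4/(R3+R4) = 8.555 × 44400/45380 = 8.37 V.

V_out ≈ 8.37 V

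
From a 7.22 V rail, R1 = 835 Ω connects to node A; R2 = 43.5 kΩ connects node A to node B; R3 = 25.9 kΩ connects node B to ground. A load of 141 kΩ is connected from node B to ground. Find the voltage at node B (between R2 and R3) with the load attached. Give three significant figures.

V ≈ 2.39 V

At node B, R3 is in parallel with the load: R3‖R_L = 21880 Ω.
Below node A the resistance is R2 + (R3‖R_L) = 65380 Ω, so V_A = 7.22 × 65380/66220 = 7.129 V.
Then V_B = V_A × (R3‖R_L)/(R2 + R3‖R_L) = 7.129 × 21880/65380 = 2.39 V.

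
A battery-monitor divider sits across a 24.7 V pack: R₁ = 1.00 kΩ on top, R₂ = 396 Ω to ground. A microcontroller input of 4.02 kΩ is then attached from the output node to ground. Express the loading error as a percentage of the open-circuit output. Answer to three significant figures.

6.59 %

The divider's output (Thévenin) resistance is R₁‖R₂ = 283.7 Ω.
Fractional drop under load = R_th/(R_th + R_L) = 283.7 / (283.7 + 4020) = 0.06591.
So the output falls by 6.59 %.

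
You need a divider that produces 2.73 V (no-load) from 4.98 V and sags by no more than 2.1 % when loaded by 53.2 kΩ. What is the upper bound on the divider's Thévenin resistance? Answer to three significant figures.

R_th ≤ 1.14 kΩ

Loading drop = R_th/(R_th + R_L) ≤ 0.0210, so R_th ≤ R_L · ε/(1−ε) = 53.2 kΩ × 0.0210/0.9790 = 1.14 kΩ.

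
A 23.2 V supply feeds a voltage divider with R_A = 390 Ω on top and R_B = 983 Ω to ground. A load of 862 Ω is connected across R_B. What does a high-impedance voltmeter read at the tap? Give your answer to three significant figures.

The load sits in parallel with R_B: R_B‖R_L = (983 × 862) / (983 + 862) = 459.3 Ω.
V_out = 23.2 × 459.3 / (390 + 459.3) = 23.2 × 459.3/849.3 = 12.5 V.

V_out ≈ 12.5 V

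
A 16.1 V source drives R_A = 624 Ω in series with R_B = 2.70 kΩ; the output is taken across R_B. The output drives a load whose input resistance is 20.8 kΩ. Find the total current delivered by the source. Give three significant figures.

I ≈ 5.34 mA

R_B‖R_L = 2390 Ω, so the source sees R_A + R_B‖R_L = 3014 Ω.
I = 16.1 V / 3014 Ω = 5.34 mA.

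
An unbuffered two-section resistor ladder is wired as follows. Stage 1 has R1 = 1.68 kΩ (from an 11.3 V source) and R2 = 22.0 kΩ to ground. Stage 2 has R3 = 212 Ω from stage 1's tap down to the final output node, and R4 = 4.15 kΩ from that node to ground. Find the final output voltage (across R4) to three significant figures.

V_out ≈ 7.36 V

Stage 2 presents R3+R4 = 4362 Ω as a load on stage 1's tap.
Stage 1's lower leg becomes R2‖(R3+R4) = 3640 Ω, so V_mid = 11.3 × 3640/5320 = 7.732 V.
Stage 2 is itself unloaded: V_out = V_mid × R4/(R3+R4) = 7.732 × 4150/4362 = 7.36 V.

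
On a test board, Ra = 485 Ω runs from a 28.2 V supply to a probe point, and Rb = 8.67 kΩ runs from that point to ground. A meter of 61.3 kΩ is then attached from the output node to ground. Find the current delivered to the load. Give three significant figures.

I_L ≈ 0.432 mA

Rb‖R_L = 7596 Ω; V_out = 28.2 × 7596/8081 = 26.51 V.
I_L = V_out / R_L = 26.51 / 61.3 kΩ = 0.432 mA.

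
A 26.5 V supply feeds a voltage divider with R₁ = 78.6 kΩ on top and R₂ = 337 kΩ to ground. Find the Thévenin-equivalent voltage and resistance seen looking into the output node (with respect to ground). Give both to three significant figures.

V_th = 21.5 V, R_th = 63.7 kΩ

V_th is the open-circuit tap voltage: 26.5 × 337/(78.6 + 337) = 21.5 V.
With the supply zeroed, R₁ and R₂ appear in parallel from the tap: R_th = R₁‖R₂ = (78.6 × 337)/415.6 = 63.7 kΩ.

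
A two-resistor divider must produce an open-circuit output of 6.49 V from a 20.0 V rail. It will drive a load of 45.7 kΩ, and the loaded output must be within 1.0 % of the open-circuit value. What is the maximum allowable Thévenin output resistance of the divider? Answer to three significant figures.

Loading drop = R_th/(R_th + R_L) ≤ 0.0100, so R_th ≤ R_L · ε/(1−ε) = 45.7 kΩ × 0.0100/0.9900 = 462 Ω.
(Any R1, R2 with R2/(R1+R2) = 0.325 and R1‖R2 ≤ 462 Ω will meet the spec.)

R_th ≤ 462 Ω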